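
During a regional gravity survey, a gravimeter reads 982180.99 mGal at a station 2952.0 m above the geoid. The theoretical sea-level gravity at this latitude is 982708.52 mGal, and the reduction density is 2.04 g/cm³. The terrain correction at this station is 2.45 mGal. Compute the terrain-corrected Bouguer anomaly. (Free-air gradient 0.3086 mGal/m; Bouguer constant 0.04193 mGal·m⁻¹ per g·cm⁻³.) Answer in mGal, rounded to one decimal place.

133.4

Free-air correction = 0.3086 × 2952.0 = 910.99 mGal
Free-air anomaly = 982180.99 − 982708.52 + (910.99) = 383.46 mGal
Bouguer slab correction = 0.04193 × 2.04 × 2952.0 = 252.51 mGal
Simple Bouguer anomaly = 383.46 − (252.51) = 130.95 mGal
Complete Bouguer anomaly = 130.95 + 2.45 = 133.40 mGal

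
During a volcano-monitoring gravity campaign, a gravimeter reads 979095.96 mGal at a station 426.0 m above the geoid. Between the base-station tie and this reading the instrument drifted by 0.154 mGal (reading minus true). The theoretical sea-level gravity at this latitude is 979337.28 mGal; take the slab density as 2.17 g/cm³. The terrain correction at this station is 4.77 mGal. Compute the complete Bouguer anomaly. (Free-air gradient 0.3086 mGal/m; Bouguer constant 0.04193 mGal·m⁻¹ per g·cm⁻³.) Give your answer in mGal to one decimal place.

-144.0

Drift-corrected reading = 979095.96 − (0.154) = 979095.806 mGal
Free-air correction = 0.3086 × 426.0 = 131.46 mGal
Free-air anomaly = 979095.806 − 979337.28 + (131.46) = -110.014 mGal
Bouguer slab correction = 0.04193 × 2.17 × 426.0 = 38.76 mGal
Simple Bouguer anomaly = -110.014 − (38.76) = -148.774 mGal
Complete Bouguer anomaly = -148.774 + 4.77 = -144.004 mGal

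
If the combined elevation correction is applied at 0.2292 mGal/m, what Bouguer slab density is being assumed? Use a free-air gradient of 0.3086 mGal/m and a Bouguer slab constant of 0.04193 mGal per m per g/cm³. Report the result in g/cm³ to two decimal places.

0.2292 = 0.3086 − 0.04193 × ρ
ρ = (0.3086 − 0.2292) / 0.04193 = 1.89 g/cm³

1.89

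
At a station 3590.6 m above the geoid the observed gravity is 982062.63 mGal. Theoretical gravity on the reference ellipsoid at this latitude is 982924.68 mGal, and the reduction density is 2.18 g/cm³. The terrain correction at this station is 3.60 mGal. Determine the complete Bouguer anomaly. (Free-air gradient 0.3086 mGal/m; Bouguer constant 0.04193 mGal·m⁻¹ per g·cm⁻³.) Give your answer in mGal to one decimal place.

Free-air correction = 0.3086 × 3590.6 = 1108.06 mGal
Free-air anomaly = 982062.63 − 982924.68 + (1108.06) = 246.01 mGal
Bouguer slab correction = 0.04193 × 2.18 × 3590.6 = 328.21 mGal
Simple Bouguer anomaly = 246.01 − (328.21) = -82.20 mGal
Complete Bouguer anomaly = -82.20 + 3.60 = -78.60 mGal

-78.6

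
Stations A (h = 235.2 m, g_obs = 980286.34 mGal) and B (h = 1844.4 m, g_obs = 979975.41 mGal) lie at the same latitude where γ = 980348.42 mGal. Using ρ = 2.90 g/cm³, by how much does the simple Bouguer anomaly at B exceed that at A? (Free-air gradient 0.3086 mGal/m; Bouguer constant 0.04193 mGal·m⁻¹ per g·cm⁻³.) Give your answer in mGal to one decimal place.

Δg_SB(A) = 980286.34 − 980348.42 + 0.3086×235.2 − 0.04193×2.90×235.2 = -18.10 mGal
Δg_SB(B) = 979975.41 − 980348.42 + 0.3086×1844.4 − 0.04193×2.90×1844.4 = -28.10 mGal
Difference = -28.10 − (-18.10) = -10.00 mGal

-10.0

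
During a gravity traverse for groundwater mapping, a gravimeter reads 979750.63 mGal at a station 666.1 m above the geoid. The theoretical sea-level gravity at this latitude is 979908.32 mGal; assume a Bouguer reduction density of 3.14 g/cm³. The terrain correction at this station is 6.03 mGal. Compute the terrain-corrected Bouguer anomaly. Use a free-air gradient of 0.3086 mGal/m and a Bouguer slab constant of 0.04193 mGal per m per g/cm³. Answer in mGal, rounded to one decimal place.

Free-air correction = 0.3086 × 666.1 = 205.56 mGal
Free-air anomaly = 979750.63 − 979908.32 + (205.56) = 47.87 mGal
Bouguer slab correction = 0.04193 × 3.14 × 666.1 = 87.70 mGal
Simple Bouguer anomaly = 47.87 − (87.70) = -39.83 mGal
Complete Bouguer anomaly = -39.83 + 6.03 = -33.80 mGal

-33.8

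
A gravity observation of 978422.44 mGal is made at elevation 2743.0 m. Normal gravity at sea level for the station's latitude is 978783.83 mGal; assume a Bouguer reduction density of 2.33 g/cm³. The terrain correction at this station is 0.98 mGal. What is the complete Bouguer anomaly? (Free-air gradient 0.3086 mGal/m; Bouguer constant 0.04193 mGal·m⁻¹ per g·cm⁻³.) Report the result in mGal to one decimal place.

218.1

Free-air correction = 0.3086 × 2743.0 = 846.49 mGal
Free-air anomaly = 978422.44 − 978783.83 + (846.49) = 485.10 mGal
Bouguer slab correction = 0.04193 × 2.33 × 2743.0 = 267.98 mGal
Simple Bouguer anomaly = 485.10 − (267.98) = 217.12 mGal
Complete Bouguer anomaly = 217.12 + 0.98 = 218.10 mGal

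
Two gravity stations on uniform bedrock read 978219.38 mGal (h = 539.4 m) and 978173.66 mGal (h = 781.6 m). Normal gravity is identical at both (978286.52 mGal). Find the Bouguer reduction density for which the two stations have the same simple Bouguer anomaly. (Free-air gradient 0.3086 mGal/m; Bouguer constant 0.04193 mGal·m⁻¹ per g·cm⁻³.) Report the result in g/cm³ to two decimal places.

2.86

Δg_obs = 978173.66 − 978219.38 = -45.72 mGal over Δh = 781.6 − 539.4 = 242.2 m
Equal Bouguer anomalies ⇒ Δg_obs + (0.3086 − 0.04193ρ)·Δh = 0
0.3086 − 0.04193ρ = −Δg_obs/Δh = 0.18877
ρ = (0.3086 − 0.18877) / 0.04193 = 2.86 g/cm³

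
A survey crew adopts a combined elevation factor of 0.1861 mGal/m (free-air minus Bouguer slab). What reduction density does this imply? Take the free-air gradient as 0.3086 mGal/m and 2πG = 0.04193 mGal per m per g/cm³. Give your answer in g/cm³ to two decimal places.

2.92

0.1861 = 0.3086 − 0.04193 × ρ
ρ = (0.3086 − 0.1861) / 0.04193 = 2.92 g/cm³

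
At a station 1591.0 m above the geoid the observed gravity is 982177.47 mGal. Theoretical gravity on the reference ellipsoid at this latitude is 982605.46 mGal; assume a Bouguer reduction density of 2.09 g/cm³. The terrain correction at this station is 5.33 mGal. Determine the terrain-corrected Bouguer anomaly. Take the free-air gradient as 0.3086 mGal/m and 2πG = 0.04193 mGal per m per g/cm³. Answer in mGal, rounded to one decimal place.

Free-air correction = 0.3086 × 1591.0 = 490.98 mGal
Free-air anomaly = 982177.47 − 982605.46 + (490.98) = 62.99 mGal
Bouguer slab correction = 0.04193 × 2.09 × 1591.0 = 139.43 mGal
Simple Bouguer anomaly = 62.99 − (139.43) = -76.44 mGal
Complete Bouguer anomaly = -76.44 + 5.33 = -71.11 mGal

-71.1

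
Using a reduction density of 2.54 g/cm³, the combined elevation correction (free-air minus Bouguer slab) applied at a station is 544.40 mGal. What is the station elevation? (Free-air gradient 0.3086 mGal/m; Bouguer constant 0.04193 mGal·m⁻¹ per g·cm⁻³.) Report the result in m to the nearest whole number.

Combined gradient = 0.3086 − 0.04193 × 2.54 = 0.2020978 mGal/m
h = 544.40 / 0.2020978 = 2693.75 m

2694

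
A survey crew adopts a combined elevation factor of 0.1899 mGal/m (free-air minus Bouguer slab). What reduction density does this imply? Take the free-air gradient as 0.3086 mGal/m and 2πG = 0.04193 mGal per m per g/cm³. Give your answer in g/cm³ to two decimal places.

0.1899 = 0.3086 − 0.04193 × ρ
ρ = (0.3086 − 0.1899) / 0.04193 = 2.83 g/cm³

2.83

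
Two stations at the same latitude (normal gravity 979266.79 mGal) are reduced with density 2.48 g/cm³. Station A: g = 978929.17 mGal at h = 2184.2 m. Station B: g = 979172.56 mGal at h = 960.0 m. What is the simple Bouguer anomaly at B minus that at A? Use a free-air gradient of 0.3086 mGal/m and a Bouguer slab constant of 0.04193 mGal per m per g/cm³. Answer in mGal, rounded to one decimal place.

Δg_SB(A) = 978929.17 − 979266.79 + 0.3086×2184.2 − 0.04193×2.48×2184.2 = 109.30 mGal
Δg_SB(B) = 979172.56 − 979266.79 + 0.3086×960.0 − 0.04193×2.48×960.0 = 102.20 mGal
Difference = 102.20 − (109.30) = -7.10 mGal

-7.1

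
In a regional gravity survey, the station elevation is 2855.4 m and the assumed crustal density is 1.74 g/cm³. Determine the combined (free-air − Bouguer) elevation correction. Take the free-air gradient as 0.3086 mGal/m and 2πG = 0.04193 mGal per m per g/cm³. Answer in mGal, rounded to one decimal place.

672.9

Combined gradient = 0.3086 − 0.04193 × 1.74 = 0.2356418 mGal/m
Combined elevation correction = 0.2356418 × 2855.4 = 672.9 mGal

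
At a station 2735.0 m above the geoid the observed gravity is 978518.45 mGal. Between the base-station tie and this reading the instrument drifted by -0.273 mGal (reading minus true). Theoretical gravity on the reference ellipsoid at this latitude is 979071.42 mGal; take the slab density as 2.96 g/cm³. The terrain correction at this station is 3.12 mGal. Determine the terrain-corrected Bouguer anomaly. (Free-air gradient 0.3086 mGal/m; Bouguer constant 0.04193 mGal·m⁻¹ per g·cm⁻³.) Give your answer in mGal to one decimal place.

-45.0

Drift-corrected reading = 978518.45 − (-0.273) = 978518.723 mGal
Free-air correction = 0.3086 × 2735.0 = 844.02 mGal
Free-air anomaly = 978518.723 − 979071.42 + (844.02) = 291.323 mGal
Bouguer slab correction = 0.04193 × 2.96 × 2735.0 = 339.45 mGal
Simple Bouguer anomaly = 291.323 − (339.45) = -48.127 mGal
Complete Bouguer anomaly = -48.127 + 3.12 = -45.007 mGal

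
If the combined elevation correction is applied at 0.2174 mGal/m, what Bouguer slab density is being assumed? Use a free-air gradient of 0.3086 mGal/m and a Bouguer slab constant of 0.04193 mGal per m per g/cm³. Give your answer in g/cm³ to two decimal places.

0.2174 = 0.3086 − 0.04193 × ρ
ρ = (0.3086 − 0.2174) / 0.04193 = 2.18 g/cm³

2.18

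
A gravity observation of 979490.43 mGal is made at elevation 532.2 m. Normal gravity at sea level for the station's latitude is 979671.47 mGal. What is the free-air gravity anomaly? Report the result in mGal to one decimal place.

-16.8

Free-air correction = 0.3086 × 532.2 = 164.24 mGal
Free-air anomaly = 979490.43 − 979671.47 + (164.24) = -16.80 mGal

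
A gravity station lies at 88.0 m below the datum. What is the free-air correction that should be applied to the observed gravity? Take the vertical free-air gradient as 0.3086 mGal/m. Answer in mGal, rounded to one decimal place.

-27.2

Free-air correction = 0.3086 × -88.0 = -27.2 mGal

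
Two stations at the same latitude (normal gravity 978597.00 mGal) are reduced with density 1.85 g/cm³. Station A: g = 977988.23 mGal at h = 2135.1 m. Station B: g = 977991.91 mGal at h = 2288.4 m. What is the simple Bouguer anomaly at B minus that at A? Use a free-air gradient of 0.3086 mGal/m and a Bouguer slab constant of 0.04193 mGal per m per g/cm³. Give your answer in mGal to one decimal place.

Δg_SB(A) = 977988.23 − 978597.00 + 0.3086×2135.1 − 0.04193×1.85×2135.1 = -115.50 mGal
Δg_SB(B) = 977991.91 − 978597.00 + 0.3086×2288.4 − 0.04193×1.85×2288.4 = -76.40 mGal
Difference = -76.40 − (-115.50) = 39.10 mGal

39.1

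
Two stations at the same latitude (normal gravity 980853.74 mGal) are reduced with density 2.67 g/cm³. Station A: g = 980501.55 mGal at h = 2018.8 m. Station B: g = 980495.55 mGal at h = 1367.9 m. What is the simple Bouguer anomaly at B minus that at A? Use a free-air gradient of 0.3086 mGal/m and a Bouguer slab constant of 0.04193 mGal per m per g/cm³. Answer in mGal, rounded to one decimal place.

Δg_SB(A) = 980501.55 − 980853.74 + 0.3086×2018.8 − 0.04193×2.67×2018.8 = 44.80 mGal
Δg_SB(B) = 980495.55 − 980853.74 + 0.3086×1367.9 − 0.04193×2.67×1367.9 = -89.20 mGal
Difference = -89.20 − (44.80) = -134.00 mGal

-134.0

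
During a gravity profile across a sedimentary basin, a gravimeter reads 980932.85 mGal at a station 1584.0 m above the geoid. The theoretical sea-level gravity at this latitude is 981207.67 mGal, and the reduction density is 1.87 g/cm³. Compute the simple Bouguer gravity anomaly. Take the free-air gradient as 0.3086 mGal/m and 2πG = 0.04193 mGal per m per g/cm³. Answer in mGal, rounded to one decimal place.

89.8

Free-air correction = 0.3086 × 1584.0 = 488.82 mGal
Free-air anomaly = 980932.85 − 981207.67 + (488.82) = 214.00 mGal
Bouguer slab correction = 0.04193 × 1.87 × 1584.0 = 124.20 mGal
Simple Bouguer anomaly = 214.00 − (124.20) = 89.80 mGal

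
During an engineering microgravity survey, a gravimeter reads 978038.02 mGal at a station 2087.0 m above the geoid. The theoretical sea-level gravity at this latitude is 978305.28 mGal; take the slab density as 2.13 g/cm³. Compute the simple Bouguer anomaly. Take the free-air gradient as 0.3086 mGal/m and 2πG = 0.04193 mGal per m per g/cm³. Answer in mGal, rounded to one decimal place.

Free-air correction = 0.3086 × 2087.0 = 644.05 mGal
Free-air anomaly = 978038.02 − 978305.28 + (644.05) = 376.79 mGal
Bouguer slab correction = 0.04193 × 2.13 × 2087.0 = 186.39 mGal
Simple Bouguer anomaly = 376.79 − (186.39) = 190.40 mGal

190.4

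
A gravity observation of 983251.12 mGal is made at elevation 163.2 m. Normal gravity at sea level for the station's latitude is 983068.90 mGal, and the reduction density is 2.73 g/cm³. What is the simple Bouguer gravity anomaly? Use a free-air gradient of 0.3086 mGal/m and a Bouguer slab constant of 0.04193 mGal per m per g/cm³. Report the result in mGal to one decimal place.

Free-air correction = 0.3086 × 163.2 = 50.36 mGal
Free-air anomaly = 983251.12 − 983068.90 + (50.36) = 232.58 mGal
Bouguer slab correction = 0.04193 × 2.73 × 163.2 = 18.68 mGal
Simple Bouguer anomaly = 232.58 − (18.68) = 213.90 mGal

213.9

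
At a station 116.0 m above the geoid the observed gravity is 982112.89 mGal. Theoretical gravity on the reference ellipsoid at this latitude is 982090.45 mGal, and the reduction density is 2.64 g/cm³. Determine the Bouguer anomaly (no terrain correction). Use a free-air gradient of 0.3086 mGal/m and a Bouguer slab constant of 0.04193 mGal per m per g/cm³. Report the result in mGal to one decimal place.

Free-air correction = 0.3086 × 116.0 = 35.80 mGal
Free-air anomaly = 982112.89 − 982090.45 + (35.80) = 58.24 mGal
Bouguer slab correction = 0.04193 × 2.64 × 116.0 = 12.84 mGal
Simple Bouguer anomaly = 58.24 − (12.84) = 45.40 mGal

45.4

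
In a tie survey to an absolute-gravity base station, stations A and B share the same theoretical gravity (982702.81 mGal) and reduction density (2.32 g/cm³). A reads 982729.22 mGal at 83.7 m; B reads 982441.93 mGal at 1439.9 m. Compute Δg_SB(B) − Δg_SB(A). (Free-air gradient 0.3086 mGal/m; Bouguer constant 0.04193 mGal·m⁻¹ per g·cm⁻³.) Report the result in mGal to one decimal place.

-0.7

Δg_SB(A) = 982729.22 − 982702.81 + 0.3086×83.7 − 0.04193×2.32×83.7 = 44.10 mGal
Δg_SB(B) = 982441.93 − 982702.81 + 0.3086×1439.9 − 0.04193×2.32×1439.9 = 43.40 mGal
Difference = 43.40 − (44.10) = -0.70 mGal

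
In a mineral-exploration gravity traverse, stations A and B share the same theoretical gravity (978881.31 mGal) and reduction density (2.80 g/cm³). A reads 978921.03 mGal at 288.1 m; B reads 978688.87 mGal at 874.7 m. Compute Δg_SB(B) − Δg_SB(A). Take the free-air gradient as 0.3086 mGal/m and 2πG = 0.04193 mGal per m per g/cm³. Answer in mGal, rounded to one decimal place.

-120.0

Δg_SB(A) = 978921.03 − 978881.31 + 0.3086×288.1 − 0.04193×2.80×288.1 = 94.80 mGal
Δg_SB(B) = 978688.87 − 978881.31 + 0.3086×874.7 − 0.04193×2.80×874.7 = -25.20 mGal
Difference = -25.20 − (94.80) = -120.00 mGal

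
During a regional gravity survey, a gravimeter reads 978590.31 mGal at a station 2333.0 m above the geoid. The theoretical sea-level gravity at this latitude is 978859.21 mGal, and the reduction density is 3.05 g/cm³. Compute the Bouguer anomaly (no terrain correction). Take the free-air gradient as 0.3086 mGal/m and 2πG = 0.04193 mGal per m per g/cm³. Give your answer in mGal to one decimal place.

152.7

Free-air correction = 0.3086 × 2333.0 = 719.96 mGal
Free-air anomaly = 978590.31 − 978859.21 + (719.96) = 451.06 mGal
Bouguer slab correction = 0.04193 × 3.05 × 2333.0 = 298.36 mGal
Simple Bouguer anomaly = 451.06 − (298.36) = 152.70 mGal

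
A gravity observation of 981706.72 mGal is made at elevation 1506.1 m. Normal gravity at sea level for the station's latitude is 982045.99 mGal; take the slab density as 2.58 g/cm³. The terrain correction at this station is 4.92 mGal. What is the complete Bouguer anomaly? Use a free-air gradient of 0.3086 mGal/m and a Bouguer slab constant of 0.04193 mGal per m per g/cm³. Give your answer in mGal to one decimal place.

-32.5

Free-air correction = 0.3086 × 1506.1 = 464.78 mGal
Free-air anomaly = 981706.72 − 982045.99 + (464.78) = 125.51 mGal
Bouguer slab correction = 0.04193 × 2.58 × 1506.1 = 162.93 mGal
Simple Bouguer anomaly = 125.51 − (162.93) = -37.42 mGal
Complete Bouguer anomaly = -37.42 + 4.92 = -32.50 mGal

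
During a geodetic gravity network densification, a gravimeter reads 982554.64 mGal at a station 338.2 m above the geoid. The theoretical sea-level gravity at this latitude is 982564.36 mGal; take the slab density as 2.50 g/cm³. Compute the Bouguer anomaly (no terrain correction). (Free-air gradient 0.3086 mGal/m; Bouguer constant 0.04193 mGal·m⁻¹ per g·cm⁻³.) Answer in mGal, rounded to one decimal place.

Free-air correction = 0.3086 × 338.2 = 104.37 mGal
Free-air anomaly = 982554.64 − 982564.36 + (104.37) = 94.65 mGal
Bouguer slab correction = 0.04193 × 2.50 × 338.2 = 35.45 mGal
Simple Bouguer anomaly = 94.65 − (35.45) = 59.20 mGal

59.2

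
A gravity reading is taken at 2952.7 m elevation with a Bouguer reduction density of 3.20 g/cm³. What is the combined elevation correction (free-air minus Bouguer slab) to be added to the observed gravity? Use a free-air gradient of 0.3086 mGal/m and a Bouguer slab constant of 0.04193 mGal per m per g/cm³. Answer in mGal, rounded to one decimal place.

515.0

Combined gradient = 0.3086 − 0.04193 × 3.20 = 0.1744240 mGal/m
Combined elevation correction = 0.1744240 × 2952.7 = 515.0 mGal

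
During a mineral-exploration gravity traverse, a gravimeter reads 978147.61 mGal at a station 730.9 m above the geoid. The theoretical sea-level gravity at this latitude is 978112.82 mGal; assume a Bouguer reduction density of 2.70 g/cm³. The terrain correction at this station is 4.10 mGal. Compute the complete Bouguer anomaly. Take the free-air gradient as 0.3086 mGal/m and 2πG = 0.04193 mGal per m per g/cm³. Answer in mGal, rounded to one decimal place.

181.7

Free-air correction = 0.3086 × 730.9 = 225.56 mGal
Free-air anomaly = 978147.61 − 978112.82 + (225.56) = 260.35 mGal
Bouguer slab correction = 0.04193 × 2.70 × 730.9 = 82.75 mGal
Simple Bouguer anomaly = 260.35 − (82.75) = 177.60 mGal
Complete Bouguer anomaly = 177.60 + 4.10 = 181.70 mGal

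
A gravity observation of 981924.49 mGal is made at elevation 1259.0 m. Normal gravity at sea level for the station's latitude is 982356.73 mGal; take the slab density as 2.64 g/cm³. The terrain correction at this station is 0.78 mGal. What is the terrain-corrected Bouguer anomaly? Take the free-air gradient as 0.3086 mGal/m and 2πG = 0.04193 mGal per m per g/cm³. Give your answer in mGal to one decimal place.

-182.3

Free-air correction = 0.3086 × 1259.0 = 388.53 mGal
Free-air anomaly = 981924.49 − 982356.73 + (388.53) = -43.71 mGal
Bouguer slab correction = 0.04193 × 2.64 × 1259.0 = 139.37 mGal
Simple Bouguer anomaly = -43.71 − (139.37) = -183.08 mGal
Complete Bouguer anomaly = -183.08 + 0.78 = -182.30 mGal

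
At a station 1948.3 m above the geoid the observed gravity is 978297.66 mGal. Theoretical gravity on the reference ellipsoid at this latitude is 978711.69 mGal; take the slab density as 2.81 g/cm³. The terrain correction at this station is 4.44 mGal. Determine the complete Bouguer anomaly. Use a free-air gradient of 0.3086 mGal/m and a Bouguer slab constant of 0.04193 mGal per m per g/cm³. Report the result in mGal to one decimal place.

-37.9

Free-air correction = 0.3086 × 1948.3 = 601.25 mGal
Free-air anomaly = 978297.66 − 978711.69 + (601.25) = 187.22 mGal
Bouguer slab correction = 0.04193 × 2.81 × 1948.3 = 229.56 mGal
Simple Bouguer anomaly = 187.22 − (229.56) = -42.34 mGal
Complete Bouguer anomaly = -42.34 + 4.44 = -37.90 mGal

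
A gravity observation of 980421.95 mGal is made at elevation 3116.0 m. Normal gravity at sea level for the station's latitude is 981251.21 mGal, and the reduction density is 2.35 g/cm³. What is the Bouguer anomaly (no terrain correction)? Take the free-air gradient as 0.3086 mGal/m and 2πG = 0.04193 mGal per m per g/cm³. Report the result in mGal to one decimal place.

Free-air correction = 0.3086 × 3116.0 = 961.60 mGal
Free-air anomaly = 980421.95 − 981251.21 + (961.60) = 132.34 mGal
Bouguer slab correction = 0.04193 × 2.35 × 3116.0 = 307.04 mGal
Simple Bouguer anomaly = 132.34 − (307.04) = -174.70 mGal

-174.7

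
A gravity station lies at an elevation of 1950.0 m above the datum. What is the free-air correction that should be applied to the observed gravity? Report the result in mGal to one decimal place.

Free-air correction = 0.3086 × 1950.0 = 601.8 mGal

601.8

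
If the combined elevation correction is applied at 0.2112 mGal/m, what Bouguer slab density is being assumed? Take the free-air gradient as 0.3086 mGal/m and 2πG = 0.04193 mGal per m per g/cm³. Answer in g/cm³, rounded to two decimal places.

0.2112 = 0.3086 − 0.04193 × ρ
ρ = (0.3086 − 0.2112) / 0.04193 = 2.32 g/cm³

2.32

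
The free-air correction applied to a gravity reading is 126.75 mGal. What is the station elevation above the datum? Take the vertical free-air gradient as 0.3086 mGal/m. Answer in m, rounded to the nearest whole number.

411

h = 126.75 / 0.3086 = 410.73 m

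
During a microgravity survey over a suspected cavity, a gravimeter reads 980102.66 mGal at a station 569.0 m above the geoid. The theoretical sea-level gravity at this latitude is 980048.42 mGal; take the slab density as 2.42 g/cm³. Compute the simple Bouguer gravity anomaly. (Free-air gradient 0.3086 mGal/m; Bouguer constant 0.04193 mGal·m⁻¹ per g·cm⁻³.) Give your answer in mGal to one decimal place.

Free-air correction = 0.3086 × 569.0 = 175.59 mGal
Free-air anomaly = 980102.66 − 980048.42 + (175.59) = 229.83 mGal
Bouguer slab correction = 0.04193 × 2.42 × 569.0 = 57.74 mGal
Simple Bouguer anomaly = 229.83 − (57.74) = 172.09 mGal

172.1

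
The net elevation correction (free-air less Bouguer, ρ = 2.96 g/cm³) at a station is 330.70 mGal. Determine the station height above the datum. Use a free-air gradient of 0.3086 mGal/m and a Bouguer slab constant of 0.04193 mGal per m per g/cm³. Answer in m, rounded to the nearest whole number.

Combined gradient = 0.3086 − 0.04193 × 2.96 = 0.1844872 mGal/m
h = 330.70 / 0.1844872 = 1792.54 m

1793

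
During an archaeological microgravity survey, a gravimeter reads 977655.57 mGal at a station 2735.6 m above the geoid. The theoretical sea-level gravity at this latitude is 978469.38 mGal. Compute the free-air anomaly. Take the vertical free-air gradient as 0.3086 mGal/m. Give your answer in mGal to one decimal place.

Free-air correction = 0.3086 × 2735.6 = 844.21 mGal
Free-air anomaly = 977655.57 − 978469.38 + (844.21) = 30.40 mGal

30.4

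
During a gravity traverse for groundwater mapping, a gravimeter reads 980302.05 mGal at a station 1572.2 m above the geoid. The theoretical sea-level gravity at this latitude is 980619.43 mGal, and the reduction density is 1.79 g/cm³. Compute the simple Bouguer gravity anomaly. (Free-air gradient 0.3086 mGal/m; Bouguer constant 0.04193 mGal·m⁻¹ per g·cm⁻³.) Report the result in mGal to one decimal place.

49.8

Free-air correction = 0.3086 × 1572.2 = 485.18 mGal
Free-air anomaly = 980302.05 − 980619.43 + (485.18) = 167.80 mGal
Bouguer slab correction = 0.04193 × 1.79 × 1572.2 = 118.00 mGal
Simple Bouguer anomaly = 167.80 − (118.00) = 49.80 mGal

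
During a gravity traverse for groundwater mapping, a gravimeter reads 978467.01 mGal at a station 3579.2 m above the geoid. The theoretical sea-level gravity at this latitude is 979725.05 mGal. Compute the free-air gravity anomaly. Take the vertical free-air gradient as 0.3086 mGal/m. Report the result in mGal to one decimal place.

-153.5

Free-air correction = 0.3086 × 3579.2 = 1104.54 mGal
Free-air anomaly = 978467.01 − 979725.05 + (1104.54) = -153.50 mGal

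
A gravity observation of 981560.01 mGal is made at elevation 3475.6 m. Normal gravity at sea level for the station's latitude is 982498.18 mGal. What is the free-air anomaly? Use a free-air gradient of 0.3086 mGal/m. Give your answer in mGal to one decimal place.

Free-air correction = 0.3086 × 3475.6 = 1072.57 mGal
Free-air anomaly = 981560.01 − 982498.18 + (1072.57) = 134.40 mGal

134.4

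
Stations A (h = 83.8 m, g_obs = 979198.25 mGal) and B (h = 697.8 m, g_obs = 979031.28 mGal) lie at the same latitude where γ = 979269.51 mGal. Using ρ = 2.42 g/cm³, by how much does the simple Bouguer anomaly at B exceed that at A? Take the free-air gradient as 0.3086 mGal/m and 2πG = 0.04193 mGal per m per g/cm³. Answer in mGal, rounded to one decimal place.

-39.8

Δg_SB(A) = 979198.25 − 979269.51 + 0.3086×83.8 − 0.04193×2.42×83.8 = -53.90 mGal
Δg_SB(B) = 979031.28 − 979269.51 + 0.3086×697.8 − 0.04193×2.42×697.8 = -93.70 mGal
Difference = -93.70 − (-53.90) = -39.80 mGal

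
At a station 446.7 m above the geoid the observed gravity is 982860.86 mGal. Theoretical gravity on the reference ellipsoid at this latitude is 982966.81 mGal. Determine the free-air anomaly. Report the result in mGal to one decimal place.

Free-air correction = 0.3086 × 446.7 = 137.85 mGal
Free-air anomaly = 982860.86 − 982966.81 + (137.85) = 31.90 mGal

31.9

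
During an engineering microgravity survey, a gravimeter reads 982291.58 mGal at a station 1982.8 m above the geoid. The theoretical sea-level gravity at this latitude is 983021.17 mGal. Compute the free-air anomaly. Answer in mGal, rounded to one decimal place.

-117.7

Free-air correction = 0.3086 × 1982.8 = 611.89 mGal
Free-air anomaly = 982291.58 − 983021.17 + (611.89) = -117.70 mGal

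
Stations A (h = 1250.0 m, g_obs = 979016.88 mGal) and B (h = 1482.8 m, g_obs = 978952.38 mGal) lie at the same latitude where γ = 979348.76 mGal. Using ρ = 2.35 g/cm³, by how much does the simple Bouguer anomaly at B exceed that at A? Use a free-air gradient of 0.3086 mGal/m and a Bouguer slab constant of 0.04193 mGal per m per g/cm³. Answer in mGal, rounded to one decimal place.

Δg_SB(A) = 979016.88 − 979348.76 + 0.3086×1250.0 − 0.04193×2.35×1250.0 = -69.30 mGal
Δg_SB(B) = 978952.38 − 979348.76 + 0.3086×1482.8 − 0.04193×2.35×1482.8 = -84.90 mGal
Difference = -84.90 − (-69.30) = -15.60 mGal

-15.6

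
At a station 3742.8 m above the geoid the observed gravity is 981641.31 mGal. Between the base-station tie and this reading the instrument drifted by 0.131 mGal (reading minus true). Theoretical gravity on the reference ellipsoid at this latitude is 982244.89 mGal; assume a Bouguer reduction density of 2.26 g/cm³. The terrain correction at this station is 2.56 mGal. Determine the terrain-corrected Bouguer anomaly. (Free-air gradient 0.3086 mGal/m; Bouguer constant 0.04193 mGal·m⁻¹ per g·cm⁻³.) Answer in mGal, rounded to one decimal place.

Drift-corrected reading = 981641.31 − (0.131) = 981641.179 mGal
Free-air correction = 0.3086 × 3742.8 = 1155.03 mGal
Free-air anomaly = 981641.179 − 982244.89 + (1155.03) = 551.319 mGal
Bouguer slab correction = 0.04193 × 2.26 × 3742.8 = 354.67 mGal
Simple Bouguer anomaly = 551.319 − (354.67) = 196.649 mGal
Complete Bouguer anomaly = 196.649 + 2.56 = 199.209 mGal

199.2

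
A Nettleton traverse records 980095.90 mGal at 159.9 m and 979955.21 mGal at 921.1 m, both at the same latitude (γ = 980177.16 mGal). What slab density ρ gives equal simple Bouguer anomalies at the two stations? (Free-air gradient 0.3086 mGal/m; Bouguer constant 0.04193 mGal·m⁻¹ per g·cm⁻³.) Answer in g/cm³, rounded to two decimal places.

2.95

Δg_obs = 979955.21 − 980095.90 = -140.69 mGal over Δh = 921.1 − 159.9 = 761.2 m
Equal Bouguer anomalies ⇒ Δg_obs + (0.3086 − 0.04193ρ)·Δh = 0
0.3086 − 0.04193ρ = −Δg_obs/Δh = 0.18483
ρ = (0.3086 − 0.18483) / 0.04193 = 2.95 g/cm³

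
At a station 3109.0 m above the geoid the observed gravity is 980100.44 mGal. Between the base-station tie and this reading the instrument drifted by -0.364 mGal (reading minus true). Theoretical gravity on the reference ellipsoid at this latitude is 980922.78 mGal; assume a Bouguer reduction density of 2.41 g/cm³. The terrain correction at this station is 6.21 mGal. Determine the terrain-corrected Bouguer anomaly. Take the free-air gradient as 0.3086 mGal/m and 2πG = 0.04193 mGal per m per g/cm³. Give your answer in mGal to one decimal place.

Drift-corrected reading = 980100.44 − (-0.364) = 980100.804 mGal
Free-air correction = 0.3086 × 3109.0 = 959.44 mGal
Free-air anomaly = 980100.804 − 980922.78 + (959.44) = 137.464 mGal
Bouguer slab correction = 0.04193 × 2.41 × 3109.0 = 314.17 mGal
Simple Bouguer anomaly = 137.464 − (314.17) = -176.706 mGal
Complete Bouguer anomaly = -176.706 + 6.21 = -170.496 mGal

-170.5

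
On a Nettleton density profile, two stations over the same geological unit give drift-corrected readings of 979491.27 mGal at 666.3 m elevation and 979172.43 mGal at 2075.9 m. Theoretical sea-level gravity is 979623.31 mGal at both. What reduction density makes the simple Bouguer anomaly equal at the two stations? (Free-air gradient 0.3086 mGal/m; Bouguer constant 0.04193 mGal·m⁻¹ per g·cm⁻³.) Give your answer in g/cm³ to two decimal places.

Δg_obs = 979172.43 − 979491.27 = -318.84 mGal over Δh = 2075.9 − 666.3 = 1409.6 m
Equal Bouguer anomalies ⇒ Δg_obs + (0.3086 − 0.04193ρ)·Δh = 0
0.3086 − 0.04193ρ = −Δg_obs/Δh = 0.22619
ρ = (0.3086 − 0.22619) / 0.04193 = 1.97 g/cm³

1.97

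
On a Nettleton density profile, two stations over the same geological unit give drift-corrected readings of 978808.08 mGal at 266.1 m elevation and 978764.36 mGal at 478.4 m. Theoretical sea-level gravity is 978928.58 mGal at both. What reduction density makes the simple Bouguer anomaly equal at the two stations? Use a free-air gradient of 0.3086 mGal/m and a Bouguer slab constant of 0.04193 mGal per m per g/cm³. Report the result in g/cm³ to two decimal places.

2.45

Δg_obs = 978764.36 − 978808.08 = -43.72 mGal over Δh = 478.4 − 266.1 = 212.3 m
Equal Bouguer anomalies ⇒ Δg_obs + (0.3086 − 0.04193ρ)·Δh = 0
0.3086 − 0.04193ρ = −Δg_obs/Δh = 0.20593
ρ = (0.3086 − 0.20593) / 0.04193 = 2.45 g/cm³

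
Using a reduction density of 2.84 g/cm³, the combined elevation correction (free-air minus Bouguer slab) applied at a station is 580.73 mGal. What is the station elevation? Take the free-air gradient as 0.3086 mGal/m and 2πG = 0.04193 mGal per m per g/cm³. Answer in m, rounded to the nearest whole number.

3064

Combined gradient = 0.3086 − 0.04193 × 2.84 = 0.1895188 mGal/m
h = 580.73 / 0.1895188 = 3064.23 m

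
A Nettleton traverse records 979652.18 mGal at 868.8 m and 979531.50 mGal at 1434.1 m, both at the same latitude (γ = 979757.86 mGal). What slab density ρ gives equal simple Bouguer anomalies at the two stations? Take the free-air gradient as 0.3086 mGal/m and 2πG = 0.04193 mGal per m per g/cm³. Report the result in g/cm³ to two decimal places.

2.27

Δg_obs = 979531.50 − 979652.18 = -120.68 mGal over Δh = 1434.1 − 868.8 = 565.3 m
Equal Bouguer anomalies ⇒ Δg_obs + (0.3086 − 0.04193ρ)·Δh = 0
0.3086 − 0.04193ρ = −Δg_obs/Δh = 0.21348
ρ = (0.3086 − 0.21348) / 0.04193 = 2.27 g/cm³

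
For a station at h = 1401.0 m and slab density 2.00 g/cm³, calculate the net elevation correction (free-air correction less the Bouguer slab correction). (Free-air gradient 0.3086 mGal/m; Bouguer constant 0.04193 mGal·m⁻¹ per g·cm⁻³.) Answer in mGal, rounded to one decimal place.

314.9

Combined gradient = 0.3086 − 0.04193 × 2.00 = 0.2247400 mGal/m
Combined elevation correction = 0.2247400 × 1401.0 = 314.9 mGal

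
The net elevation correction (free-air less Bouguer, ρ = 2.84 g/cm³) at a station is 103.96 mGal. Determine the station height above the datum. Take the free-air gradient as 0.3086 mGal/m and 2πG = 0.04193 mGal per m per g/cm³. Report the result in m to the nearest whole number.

549

Combined gradient = 0.3086 − 0.04193 × 2.84 = 0.1895188 mGal/m
h = 103.96 / 0.1895188 = 548.55 m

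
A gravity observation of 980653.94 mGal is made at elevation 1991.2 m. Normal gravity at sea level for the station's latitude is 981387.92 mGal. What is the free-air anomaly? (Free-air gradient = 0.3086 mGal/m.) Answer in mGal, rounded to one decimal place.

-119.5

Free-air correction = 0.3086 × 1991.2 = 614.48 mGal
Free-air anomaly = 980653.94 − 981387.92 + (614.48) = -119.50 mGal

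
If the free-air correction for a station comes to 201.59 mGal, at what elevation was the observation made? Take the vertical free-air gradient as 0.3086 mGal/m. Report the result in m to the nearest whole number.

h = 201.59 / 0.3086 = 653.24 m

653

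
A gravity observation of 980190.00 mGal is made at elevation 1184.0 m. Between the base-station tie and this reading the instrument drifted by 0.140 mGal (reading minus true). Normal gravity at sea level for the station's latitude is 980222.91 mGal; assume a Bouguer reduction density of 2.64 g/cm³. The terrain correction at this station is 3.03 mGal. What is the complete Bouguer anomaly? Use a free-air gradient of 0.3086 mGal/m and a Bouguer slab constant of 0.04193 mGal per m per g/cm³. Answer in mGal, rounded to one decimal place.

Drift-corrected reading = 980190.00 − (0.140) = 980189.860 mGal
Free-air correction = 0.3086 × 1184.0 = 365.38 mGal
Free-air anomaly = 980189.860 − 980222.91 + (365.38) = 332.330 mGal
Bouguer slab correction = 0.04193 × 2.64 × 1184.0 = 131.06 mGal
Simple Bouguer anomaly = 332.330 − (131.06) = 201.270 mGal
Complete Bouguer anomaly = 201.270 + 3.03 = 204.300 mGal

204.3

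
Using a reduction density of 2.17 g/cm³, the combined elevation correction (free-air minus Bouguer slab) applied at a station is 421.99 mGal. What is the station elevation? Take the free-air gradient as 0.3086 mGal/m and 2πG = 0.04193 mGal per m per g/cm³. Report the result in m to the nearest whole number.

1939

Combined gradient = 0.3086 − 0.04193 × 2.17 = 0.2176119 mGal/m
h = 421.99 / 0.2176119 = 1939.19 m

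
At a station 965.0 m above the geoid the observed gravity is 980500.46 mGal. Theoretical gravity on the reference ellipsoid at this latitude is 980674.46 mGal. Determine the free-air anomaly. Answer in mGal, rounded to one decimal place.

123.8

Free-air correction = 0.3086 × 965.0 = 297.80 mGal
Free-air anomaly = 980500.46 − 980674.46 + (297.80) = 123.80 mGal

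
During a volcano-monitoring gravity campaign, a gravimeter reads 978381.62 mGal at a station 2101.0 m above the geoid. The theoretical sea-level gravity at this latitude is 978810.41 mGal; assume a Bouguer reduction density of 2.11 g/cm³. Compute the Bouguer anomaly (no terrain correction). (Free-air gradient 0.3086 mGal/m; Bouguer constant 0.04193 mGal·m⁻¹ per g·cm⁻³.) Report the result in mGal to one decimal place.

33.7

Free-air correction = 0.3086 × 2101.0 = 648.37 mGal
Free-air anomaly = 978381.62 − 978810.41 + (648.37) = 219.58 mGal
Bouguer slab correction = 0.04193 × 2.11 × 2101.0 = 185.88 mGal
Simple Bouguer anomaly = 219.58 − (185.88) = 33.70 mGal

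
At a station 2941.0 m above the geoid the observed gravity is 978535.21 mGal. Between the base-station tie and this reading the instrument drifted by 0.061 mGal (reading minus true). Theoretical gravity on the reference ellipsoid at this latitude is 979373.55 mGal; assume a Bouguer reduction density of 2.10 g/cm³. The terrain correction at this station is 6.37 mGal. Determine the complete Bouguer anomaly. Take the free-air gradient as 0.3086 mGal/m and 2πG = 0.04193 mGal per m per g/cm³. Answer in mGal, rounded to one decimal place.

Drift-corrected reading = 978535.21 − (0.061) = 978535.149 mGal
Free-air correction = 0.3086 × 2941.0 = 907.59 mGal
Free-air anomaly = 978535.149 − 979373.55 + (907.59) = 69.189 mGal
Bouguer slab correction = 0.04193 × 2.10 × 2941.0 = 258.96 mGal
Simple Bouguer anomaly = 69.189 − (258.96) = -189.771 mGal
Complete Bouguer anomaly = -189.771 + 6.37 = -183.401 mGal

-183.4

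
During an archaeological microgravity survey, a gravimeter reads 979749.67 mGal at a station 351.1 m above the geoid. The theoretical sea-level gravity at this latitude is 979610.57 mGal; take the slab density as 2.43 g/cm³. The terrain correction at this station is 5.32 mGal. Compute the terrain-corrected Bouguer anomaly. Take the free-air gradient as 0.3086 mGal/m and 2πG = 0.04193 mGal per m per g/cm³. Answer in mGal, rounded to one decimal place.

Free-air correction = 0.3086 × 351.1 = 108.35 mGal
Free-air anomaly = 979749.67 − 979610.57 + (108.35) = 247.45 mGal
Bouguer slab correction = 0.04193 × 2.43 × 351.1 = 35.77 mGal
Simple Bouguer anomaly = 247.45 − (35.77) = 211.68 mGal
Complete Bouguer anomaly = 211.68 + 5.32 = 217.00 mGal

217.0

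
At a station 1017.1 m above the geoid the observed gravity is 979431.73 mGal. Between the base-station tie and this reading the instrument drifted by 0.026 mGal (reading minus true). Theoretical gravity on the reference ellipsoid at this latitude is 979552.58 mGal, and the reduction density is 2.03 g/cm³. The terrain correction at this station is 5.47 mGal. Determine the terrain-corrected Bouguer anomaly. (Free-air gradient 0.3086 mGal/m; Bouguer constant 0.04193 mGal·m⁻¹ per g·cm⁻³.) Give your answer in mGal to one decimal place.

Drift-corrected reading = 979431.73 − (0.026) = 979431.704 mGal
Free-air correction = 0.3086 × 1017.1 = 313.88 mGal
Free-air anomaly = 979431.704 − 979552.58 + (313.88) = 193.004 mGal
Bouguer slab correction = 0.04193 × 2.03 × 1017.1 = 86.57 mGal
Simple Bouguer anomaly = 193.004 − (86.57) = 106.434 mGal
Complete Bouguer anomaly = 106.434 + 5.47 = 111.904 mGal

111.9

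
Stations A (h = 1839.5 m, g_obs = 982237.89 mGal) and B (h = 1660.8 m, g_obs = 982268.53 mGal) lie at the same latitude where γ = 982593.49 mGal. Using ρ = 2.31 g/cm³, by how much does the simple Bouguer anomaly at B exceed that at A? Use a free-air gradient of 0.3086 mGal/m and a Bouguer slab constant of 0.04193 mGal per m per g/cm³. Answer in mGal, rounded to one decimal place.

-7.2

Δg_SB(A) = 982237.89 − 982593.49 + 0.3086×1839.5 − 0.04193×2.31×1839.5 = 33.90 mGal
Δg_SB(B) = 982268.53 − 982593.49 + 0.3086×1660.8 − 0.04193×2.31×1660.8 = 26.70 mGal
Difference = 26.70 − (33.90) = -7.20 mGal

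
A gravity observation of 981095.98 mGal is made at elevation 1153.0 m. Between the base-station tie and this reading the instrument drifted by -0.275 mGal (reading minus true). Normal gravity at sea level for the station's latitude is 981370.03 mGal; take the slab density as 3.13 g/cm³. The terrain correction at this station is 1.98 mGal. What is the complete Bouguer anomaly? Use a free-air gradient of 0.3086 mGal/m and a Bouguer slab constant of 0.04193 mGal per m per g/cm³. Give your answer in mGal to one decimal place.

Drift-corrected reading = 981095.98 − (-0.275) = 981096.255 mGal
Free-air correction = 0.3086 × 1153.0 = 355.82 mGal
Free-air anomaly = 981096.255 − 981370.03 + (355.82) = 82.045 mGal
Bouguer slab correction = 0.04193 × 3.13 × 1153.0 = 151.32 mGal
Simple Bouguer anomaly = 82.045 − (151.32) = -69.275 mGal
Complete Bouguer anomaly = -69.275 + 1.98 = -67.295 mGal

-67.3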